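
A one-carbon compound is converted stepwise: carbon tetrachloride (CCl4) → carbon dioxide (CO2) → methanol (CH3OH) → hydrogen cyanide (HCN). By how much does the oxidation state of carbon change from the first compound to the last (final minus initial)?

Carbon oxidation states along the series — carbon tetrachloride: +4, carbon dioxide: +4, methanol: -2, hydrogen cyanide: +2.
Net change = +2 − (+4) = -2.

-2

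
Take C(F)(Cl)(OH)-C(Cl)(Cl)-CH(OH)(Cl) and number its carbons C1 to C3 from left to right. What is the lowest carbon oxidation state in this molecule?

+1

Tallying each carbon's bonds:
C1: 1C, 1O, 1F, 1Cl → 0 + 1 + 1 + 1 = +3
C2: 2C, 2Cl → 0 + 2 = +2
C3: 1C, 1H, 1O, 1Cl → 0 − 1 + 1 + 1 = +1
The lowest value is +1.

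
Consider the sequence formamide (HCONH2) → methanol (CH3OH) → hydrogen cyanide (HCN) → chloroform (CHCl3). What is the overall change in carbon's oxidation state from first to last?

0

Carbon oxidation states along the series — formamide: +2, methanol: -2, hydrogen cyanide: +2, chloroform: +2.
Net change = +2 − (+2) = 0.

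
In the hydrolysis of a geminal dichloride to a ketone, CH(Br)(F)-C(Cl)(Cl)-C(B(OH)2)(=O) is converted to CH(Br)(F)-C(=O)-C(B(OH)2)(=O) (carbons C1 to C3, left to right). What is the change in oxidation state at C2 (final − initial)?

Before: C2 has 2 bonds to C, 2 bonds to Cl → oxidation state +2.
After: C2 has 2 bonds to C, 2 bonds to O → oxidation state +2.
Δ = +2 − (+2) = 0, so no net redox change at C2.

0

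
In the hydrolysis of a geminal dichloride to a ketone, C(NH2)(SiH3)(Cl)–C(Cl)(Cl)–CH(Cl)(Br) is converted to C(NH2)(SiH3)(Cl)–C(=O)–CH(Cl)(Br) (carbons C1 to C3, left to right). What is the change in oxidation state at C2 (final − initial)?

0

Before: C2 has 2 bonds to C, 2 bonds to Cl → oxidation state +2.
After: C2 has 2 bonds to C, 2 bonds to O → oxidation state +2.
Δ = +2 − (+2) = 0, so no net redox change at C2.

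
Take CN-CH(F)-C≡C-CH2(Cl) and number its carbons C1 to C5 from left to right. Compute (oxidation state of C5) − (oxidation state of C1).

C5: 1C, 2H, 1Cl → 0 − 2 + 1 = -1
C1: 1C, 3N → 0 + 3 = +3
Difference: -1 − (+3) = -4.

-4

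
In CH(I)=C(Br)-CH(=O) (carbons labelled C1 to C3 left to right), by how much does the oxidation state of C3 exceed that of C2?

C3: 1C, 1H, 2O → 0 − 1 + 2 = +1
C2: 3C, 1Br → 0 + 1 = +1
Difference: +1 − (+1) = 0.

0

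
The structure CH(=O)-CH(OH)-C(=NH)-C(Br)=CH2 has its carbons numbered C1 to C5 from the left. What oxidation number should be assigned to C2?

Count +1 for every bond to an atom more electronegative than carbon and −1 for every bond to one less electronegative; C–C bonds are 0.
C2 has one bond to C (0), one bond to C (0), one bond to O (+1), one bond to H (-1).
Oxidation state = 0 + 0 + 1 − 1 = 0.

0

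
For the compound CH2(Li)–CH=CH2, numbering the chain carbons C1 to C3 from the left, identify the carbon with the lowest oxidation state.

Tallying each carbon's bonds:
C1: 1C, 2H, 1Li → 0 − 2 − 1 = -3
C2: 3C, 1H → 0 − 1 = -1
C3: 2C, 2H → 0 − 2 = -2
The most reduced carbon is C1 at -3.

C1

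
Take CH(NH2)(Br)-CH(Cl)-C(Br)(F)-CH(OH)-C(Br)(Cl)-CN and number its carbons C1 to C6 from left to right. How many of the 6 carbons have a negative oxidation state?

Bonds to more-electronegative neighbours contribute +1 each, bonds to H or metals contribute −1 each, and C–C bonds contribute 0. Tallying each carbon:
C1: 1C, 1H, 1N, 1Br → 0 − 1 + 1 + 1 = +1
C2: 2C, 1H, 1Cl → 0 − 1 + 1 = 0
C3: 2C, 1F, 1Br → 0 + 1 + 1 = +2
C4: 2C, 1H, 1O → 0 − 1 + 1 = 0
C5: 2C, 1Cl, 1Br → 0 + 1 + 1 = +2
C6: 1C, 3N → 0 + 3 = +3
0 carbons meet the condition.

0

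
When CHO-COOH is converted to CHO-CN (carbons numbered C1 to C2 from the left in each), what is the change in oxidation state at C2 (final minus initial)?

Before: C2 has 1 bond to C, 3 bonds to O → oxidation state +3.
After: C2 has 1 bond to C, 3 bonds to N → oxidation state +3.
Δ = +3 − (+3) = 0, so no net redox change at C2.

0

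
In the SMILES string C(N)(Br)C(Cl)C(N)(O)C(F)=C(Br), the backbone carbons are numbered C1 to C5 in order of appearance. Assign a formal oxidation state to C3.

Each bond to a more electronegative atom (O, N, halogen) counts +1, each bond to a less electronegative atom (H, metal, B, Si) counts −1, and each C–C bond counts 0.
C3 has one bond to C (0), one bond to C (0), one bond to N (+1), one bond to O (+1).
Oxidation state = 0 + 0 + 1 + 1 = +2.

+2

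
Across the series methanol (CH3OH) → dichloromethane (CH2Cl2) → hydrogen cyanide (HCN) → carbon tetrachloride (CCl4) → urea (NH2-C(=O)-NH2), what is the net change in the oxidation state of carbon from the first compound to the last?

+6

Carbon oxidation states along the series — methanol: -2, dichloromethane: 0, hydrogen cyanide: +2, carbon tetrachloride: +4, urea: +4.
Net change = +4 − (-2) = +6.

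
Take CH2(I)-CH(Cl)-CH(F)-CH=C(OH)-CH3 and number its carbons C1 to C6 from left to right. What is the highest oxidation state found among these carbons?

+1

Tallying each carbon's bonds:
C1: 1C, 2H, 1I → 0 − 2 + 1 = -1
C2: 2C, 1H, 1Cl → 0 − 1 + 1 = 0
C3: 2C, 1H, 1F → 0 − 1 + 1 = 0
C4: 3C, 1H → 0 − 1 = -1
C5: 3C, 1O → 0 + 1 = +1
C6: 1C, 3H → 0 − 3 = -3
The highest value is +1.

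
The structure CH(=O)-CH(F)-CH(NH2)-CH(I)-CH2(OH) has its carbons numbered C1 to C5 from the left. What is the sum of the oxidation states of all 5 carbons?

0

Tallying each carbon's bonds:
C1: 1C, 1H, 2O → 0 − 1 + 2 = +1
C2: 2C, 1H, 1F → 0 − 1 + 1 = 0
C3: 2C, 1H, 1N → 0 − 1 + 1 = 0
C4: 2C, 1H, 1I → 0 − 1 + 1 = 0
C5: 1C, 2H, 1O → 0 − 2 + 1 = -1
Sum = +1 + 0 + 0 + 0 − 1 = 0.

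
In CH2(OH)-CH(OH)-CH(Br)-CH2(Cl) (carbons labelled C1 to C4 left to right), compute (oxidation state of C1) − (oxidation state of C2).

-1

C1: 1C, 2H, 1O → 0 − 2 + 1 = -1
C2: 2C, 1H, 1O → 0 − 1 + 1 = 0
Difference: -1 − (0) = -1.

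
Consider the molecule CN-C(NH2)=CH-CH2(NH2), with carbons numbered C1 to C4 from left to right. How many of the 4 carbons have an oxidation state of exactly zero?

0

Bonds to more-electronegative neighbours contribute +1 each, bonds to H or metals contribute −1 each, and C–C bonds contribute 0. Tallying each carbon:
C1: 1C, 3N → 0 + 3 = +3
C2: 3C, 1N → 0 + 1 = +1
C3: 3C, 1H → 0 − 1 = -1
C4: 1C, 2H, 1N → 0 − 2 + 1 = -1
0 carbons meet the condition.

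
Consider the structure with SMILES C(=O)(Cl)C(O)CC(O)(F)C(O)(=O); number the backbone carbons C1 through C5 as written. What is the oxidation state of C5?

+3

Count +1 for every bond to an atom more electronegative than carbon and −1 for every bond to one less electronegative; C–C bonds are 0.
C5 has one bond to C (0), one bond to O (+1), a double bond to O (2×+1 = +2).
Oxidation state = 0 + 1 + 2 = +3.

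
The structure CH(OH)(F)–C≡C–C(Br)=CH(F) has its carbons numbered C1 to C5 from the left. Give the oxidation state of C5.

Assign +1 per bond to O/N/halogen, −1 per bond to H or an electropositive element, and 0 per bond to carbon.
C5 has a double bond to C (2×0 = 0), one bond to H (-1), one bond to F (+1).
Oxidation state = 0 − 1 + 1 = 0.

0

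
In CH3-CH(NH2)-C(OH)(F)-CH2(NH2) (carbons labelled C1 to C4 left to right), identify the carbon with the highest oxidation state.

Each bond to a more electronegative atom (O, N, halogen) counts +1, each bond to a less electronegative atom (H, metal, B, Si) counts −1, and each C–C bond counts 0. Tallying each carbon:
C1: 1C, 3H → 0 − 3 = -3
C2: 2C, 1H, 1N → 0 − 1 + 1 = 0
C3: 2C, 1O, 1F → 0 + 1 + 1 = +2
C4: 1C, 2H, 1N → 0 − 2 + 1 = -1
The most oxidised carbon is C3 at +2.

C3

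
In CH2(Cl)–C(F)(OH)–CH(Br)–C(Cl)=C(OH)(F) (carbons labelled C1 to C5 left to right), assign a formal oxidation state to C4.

Count +1 for every bond to an atom more electronegative than carbon and −1 for every bond to one less electronegative; C–C bonds are 0.
C4 has one bond to C (0), a double bond to C (2×0 = 0), one bond to Cl (+1).
Oxidation state = 0 + 0 + 1 = +1.

+1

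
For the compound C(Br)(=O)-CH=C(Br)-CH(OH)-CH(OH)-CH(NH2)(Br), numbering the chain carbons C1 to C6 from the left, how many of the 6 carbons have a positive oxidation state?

Bonds to more-electronegative neighbours contribute +1 each, bonds to H or metals contribute −1 each, and C–C bonds contribute 0. Tallying each carbon:
C1: 1C, 2O, 1Br → 0 + 2 + 1 = +3
C2: 3C, 1H → 0 − 1 = -1
C3: 3C, 1Br → 0 + 1 = +1
C4: 2C, 1H, 1O → 0 − 1 + 1 = 0
C5: 2C, 1H, 1O → 0 − 1 + 1 = 0
C6: 1C, 1H, 1N, 1Br → 0 − 1 + 1 + 1 = +1
3 carbons (C1, C3, C6) meet the condition.

3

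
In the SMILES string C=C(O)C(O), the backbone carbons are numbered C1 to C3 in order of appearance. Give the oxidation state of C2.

+1

Each bond to a more electronegative atom (O, N, halogen) counts +1, each bond to a less electronegative atom (H, metal, B, Si) counts −1, and each C–C bond counts 0.
C2 has a double bond to C (2×0 = 0), one bond to C (0), one bond to O (+1).
Oxidation state = 0 + 0 + 1 = +1.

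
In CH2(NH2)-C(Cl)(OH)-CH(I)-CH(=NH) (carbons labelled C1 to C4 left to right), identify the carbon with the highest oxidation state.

Tallying each carbon's bonds:
C1: 1C, 2H, 1N → 0 − 2 + 1 = -1
C2: 2C, 1O, 1Cl → 0 + 1 + 1 = +2
C3: 2C, 1H, 1I → 0 − 1 + 1 = 0
C4: 1C, 1H, 2N → 0 − 1 + 2 = +1
The most oxidised carbon is C2 at +2.

C2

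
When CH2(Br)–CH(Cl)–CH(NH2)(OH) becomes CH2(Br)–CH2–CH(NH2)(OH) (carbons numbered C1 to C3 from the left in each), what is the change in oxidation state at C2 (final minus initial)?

-2

Before: C2 has 2 bonds to C, 1 bond to H, 1 bond to Cl → oxidation state 0.
After: C2 has 2 bonds to C, 2 bonds to H → oxidation state -2.
Δ = -2 − (0) = -2, so this is a reduction at C2.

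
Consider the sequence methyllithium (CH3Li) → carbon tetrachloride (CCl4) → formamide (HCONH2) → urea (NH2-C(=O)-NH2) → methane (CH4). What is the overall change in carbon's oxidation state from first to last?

0

Carbon oxidation states along the series — methyllithium: -4, carbon tetrachloride: +4, formamide: +2, urea: +4, methane: -4.
Net change = -4 − (-4) = 0.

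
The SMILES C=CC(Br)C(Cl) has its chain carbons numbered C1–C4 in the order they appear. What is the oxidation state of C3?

C3 has one bond to C (0), one bond to C (0), one bond to H (-1), one bond to Br (+1).
Oxidation state = 0 + 0 − 1 + 1 = 0.

0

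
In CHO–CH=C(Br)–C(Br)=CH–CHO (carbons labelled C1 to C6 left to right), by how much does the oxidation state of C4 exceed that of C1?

0

C4: 3C, 1Br → 0 + 1 = +1
C1: 1C, 1H, 2O → 0 − 1 + 2 = +1
Difference: +1 − (+1) = 0.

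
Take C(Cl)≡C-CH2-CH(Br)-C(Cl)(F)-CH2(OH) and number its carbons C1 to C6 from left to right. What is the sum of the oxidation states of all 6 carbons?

0

Each bond to a more electronegative atom (O, N, halogen) counts +1, each bond to a less electronegative atom (H, metal, B, Si) counts −1, and each C–C bond counts 0. Tallying each carbon:
C1: 3C, 1Cl → 0 + 1 = +1
C2: 4C → 0 = 0
C3: 2C, 2H → 0 − 2 = -2
C4: 2C, 1H, 1Br → 0 − 1 + 1 = 0
C5: 2C, 1F, 1Cl → 0 + 1 + 1 = +2
C6: 1C, 2H, 1O → 0 − 2 + 1 = -1
Sum = +1 + 0 − 2 + 0 + 2 − 1 = 0.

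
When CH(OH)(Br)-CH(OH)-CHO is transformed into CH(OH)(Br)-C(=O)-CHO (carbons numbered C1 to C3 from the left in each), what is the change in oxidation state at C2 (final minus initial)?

Before: C2 has 2 bonds to C, 1 bond to H, 1 bond to O → oxidation state 0.
After: C2 has 2 bonds to C, 2 bonds to O → oxidation state +2.
Δ = +2 − (0) = +2, so this is an oxidation at C2.

+2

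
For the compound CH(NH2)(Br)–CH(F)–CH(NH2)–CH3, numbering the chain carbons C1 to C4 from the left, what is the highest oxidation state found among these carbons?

+1

Each bond to a more electronegative atom (O, N, halogen) counts +1, each bond to a less electronegative atom (H, metal, B, Si) counts −1, and each C–C bond counts 0. Tallying each carbon:
C1: 1C, 1H, 1N, 1Br → 0 − 1 + 1 + 1 = +1
C2: 2C, 1H, 1F → 0 − 1 + 1 = 0
C3: 2C, 1H, 1N → 0 − 1 + 1 = 0
C4: 1C, 3H → 0 − 3 = -3
The highest value is +1.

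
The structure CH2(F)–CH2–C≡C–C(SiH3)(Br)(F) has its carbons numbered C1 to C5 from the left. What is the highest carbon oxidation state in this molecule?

Tallying each carbon's bonds:
C1: 1C, 2H, 1F → 0 − 2 + 1 = -1
C2: 2C, 2H → 0 − 2 = -2
C3: 4C → 0 = 0
C4: 4C → 0 = 0
C5: 1C, 1F, 1Br, 1Si → 0 + 1 + 1 − 1 = +1
The highest value is +1.

+1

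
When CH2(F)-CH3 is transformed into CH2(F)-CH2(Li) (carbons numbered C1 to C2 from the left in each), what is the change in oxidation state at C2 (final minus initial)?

Before: C2 has 1 bond to C, 3 bonds to H → oxidation state -3.
After: C2 has 1 bond to C, 2 bonds to H, 1 bond to Li → oxidation state -3.
Δ = -3 − (-3) = 0, so no net redox change at C2.

0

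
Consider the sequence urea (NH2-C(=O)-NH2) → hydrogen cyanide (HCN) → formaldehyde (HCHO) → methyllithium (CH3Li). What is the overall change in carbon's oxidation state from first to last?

-8

Carbon oxidation states along the series — urea: +4, hydrogen cyanide: +2, formaldehyde: 0, methyllithium: -4.
Net change = -4 − (+4) = -8.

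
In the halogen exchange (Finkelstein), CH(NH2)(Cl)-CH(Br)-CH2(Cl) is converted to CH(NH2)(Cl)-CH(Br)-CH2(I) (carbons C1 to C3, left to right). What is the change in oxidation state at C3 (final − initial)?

0

Before: C3 has 1 bond to C, 2 bonds to H, 1 bond to Cl → oxidation state -1.
After: C3 has 1 bond to C, 2 bonds to H, 1 bond to I → oxidation state -1.
Δ = -1 − (-1) = 0, so no net redox change at C3.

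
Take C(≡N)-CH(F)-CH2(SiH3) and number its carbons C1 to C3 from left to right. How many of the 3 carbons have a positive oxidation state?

Each bond to a more electronegative atom (O, N, halogen) counts +1, each bond to a less electronegative atom (H, metal, B, Si) counts −1, and each C–C bond counts 0. Tallying each carbon:
C1: 1C, 3N → 0 + 3 = +3
C2: 2C, 1H, 1F → 0 − 1 + 1 = 0
C3: 1C, 2H, 1Si → 0 − 2 − 1 = -3
1 carbon (C1) meets the condition.

1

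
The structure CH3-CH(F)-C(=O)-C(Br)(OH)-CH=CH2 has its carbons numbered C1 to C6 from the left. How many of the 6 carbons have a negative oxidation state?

Count +1 for every bond to an atom more electronegative than carbon and −1 for every bond to one less electronegative; C–C bonds are 0. Tallying each carbon:
C1: 1C, 3H → 0 − 3 = -3
C2: 2C, 1H, 1F → 0 − 1 + 1 = 0
C3: 2C, 2O → 0 + 2 = +2
C4: 2C, 1O, 1Br → 0 + 1 + 1 = +2
C5: 3C, 1H → 0 − 1 = -1
C6: 2C, 2H → 0 − 2 = -2
3 carbons (C1, C5, C6) meet the condition.

3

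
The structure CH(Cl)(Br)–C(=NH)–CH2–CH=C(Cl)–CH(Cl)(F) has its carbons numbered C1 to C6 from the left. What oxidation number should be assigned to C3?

-2

Each bond to a more electronegative atom (O, N, halogen) counts +1, each bond to a less electronegative atom (H, metal, B, Si) counts −1, and each C–C bond counts 0.
C3 has one bond to C (0), one bond to C (0), one bond to H (-1), one bond to H (-1).
Oxidation state = 0 + 0 − 1 − 1 = -2.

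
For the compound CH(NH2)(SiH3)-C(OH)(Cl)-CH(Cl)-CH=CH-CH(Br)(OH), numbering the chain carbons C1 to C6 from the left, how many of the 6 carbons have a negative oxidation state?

3

Tallying each carbon's bonds:
C1: 1C, 1H, 1N, 1Si → 0 − 1 + 1 − 1 = -1
C2: 2C, 1O, 1Cl → 0 + 1 + 1 = +2
C3: 2C, 1H, 1Cl → 0 − 1 + 1 = 0
C4: 3C, 1H → 0 − 1 = -1
C5: 3C, 1H → 0 − 1 = -1
C6: 1C, 1H, 1O, 1Br → 0 − 1 + 1 + 1 = +1
3 carbons (C1, C4, C5) meet the condition.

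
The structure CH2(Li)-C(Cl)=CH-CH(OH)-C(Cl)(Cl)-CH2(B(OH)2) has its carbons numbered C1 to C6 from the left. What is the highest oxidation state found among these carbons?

Tallying each carbon's bonds:
C1: 1C, 2H, 1Li → 0 − 2 − 1 = -3
C2: 3C, 1Cl → 0 + 1 = +1
C3: 3C, 1H → 0 − 1 = -1
C4: 2C, 1H, 1O → 0 − 1 + 1 = 0
C5: 2C, 2Cl → 0 + 2 = +2
C6: 1C, 2H, 1B → 0 − 2 − 1 = -3
The highest value is +2.

+2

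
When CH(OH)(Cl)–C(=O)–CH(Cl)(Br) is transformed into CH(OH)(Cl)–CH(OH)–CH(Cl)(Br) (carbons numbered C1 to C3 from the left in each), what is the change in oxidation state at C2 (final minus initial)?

Before: C2 has 2 bonds to C, 2 bonds to O → oxidation state +2.
After: C2 has 2 bonds to C, 1 bond to H, 1 bond to O → oxidation state 0.
Δ = 0 − (+2) = -2, so this is a reduction at C2.

-2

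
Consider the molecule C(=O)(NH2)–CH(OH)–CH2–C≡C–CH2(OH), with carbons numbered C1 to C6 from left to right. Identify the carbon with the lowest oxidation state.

Bonds to more-electronegative neighbours contribute +1 each, bonds to H or metals contribute −1 each, and C–C bonds contribute 0. Tallying each carbon:
C1: 1C, 2O, 1N → 0 + 2 + 1 = +3
C2: 2C, 1H, 1O → 0 − 1 + 1 = 0
C3: 2C, 2H → 0 − 2 = -2
C4: 4C → 0 = 0
C5: 4C → 0 = 0
C6: 1C, 2H, 1O → 0 − 2 + 1 = -1
The most reduced carbon is C3 at -2.

C3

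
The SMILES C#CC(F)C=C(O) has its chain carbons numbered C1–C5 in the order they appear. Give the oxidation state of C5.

Each bond to a more electronegative atom (O, N, halogen) counts +1, each bond to a less electronegative atom (H, metal, B, Si) counts −1, and each C–C bond counts 0.
C5 has a double bond to C (2×0 = 0), one bond to O (+1), one bond to H (-1).
Oxidation state = 0 + 1 − 1 = 0.

0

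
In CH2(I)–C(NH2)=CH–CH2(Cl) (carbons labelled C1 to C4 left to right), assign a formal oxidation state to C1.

-1

Each bond to a more electronegative atom (O, N, halogen) counts +1, each bond to a less electronegative atom (H, metal, B, Si) counts −1, and each C–C bond counts 0.
C1 has one bond to C (0), one bond to H (-1), one bond to I (+1), one bond to H (-1).
Oxidation state = 0 − 1 + 1 − 1 = -1.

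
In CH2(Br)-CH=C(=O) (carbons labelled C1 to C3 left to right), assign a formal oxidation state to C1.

Count +1 for every bond to an atom more electronegative than carbon and −1 for every bond to one less electronegative; C–C bonds are 0.
C1 has one bond to C (0), one bond to Br (+1), one bond to H (-1), one bond to H (-1).
Oxidation state = 0 + 1 − 1 − 1 = -1.

-1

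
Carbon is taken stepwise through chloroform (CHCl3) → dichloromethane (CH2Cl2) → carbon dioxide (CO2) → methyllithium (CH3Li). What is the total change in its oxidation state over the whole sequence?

Carbon oxidation states along the series — chloroform: +2, dichloromethane: 0, carbon dioxide: +4, methyllithium: -4.
Net change = -4 − (+2) = -6.

-6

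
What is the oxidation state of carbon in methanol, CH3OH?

-2

Bonds to more-electronegative neighbours contribute +1 each, bonds to H or metals contribute −1 each, and C–C bonds contribute 0.
The carbon has one bond to H (-1), one bond to H (-1), one bond to H (-1), one bond to O (+1).
Oxidation state = -1 − 1 − 1 + 1 = -2.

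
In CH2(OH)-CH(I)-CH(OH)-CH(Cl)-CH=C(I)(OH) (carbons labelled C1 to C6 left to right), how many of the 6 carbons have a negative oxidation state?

2

Tallying each carbon's bonds:
C1: 1C, 2H, 1O → 0 − 2 + 1 = -1
C2: 2C, 1H, 1I → 0 − 1 + 1 = 0
C3: 2C, 1H, 1O → 0 − 1 + 1 = 0
C4: 2C, 1H, 1Cl → 0 − 1 + 1 = 0
C5: 3C, 1H → 0 − 1 = -1
C6: 2C, 1O, 1I → 0 + 1 + 1 = +2
2 carbons (C1, C5) meet the condition.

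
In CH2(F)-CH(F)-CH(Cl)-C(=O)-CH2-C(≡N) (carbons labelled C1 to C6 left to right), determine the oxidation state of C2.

C2 has one bond to C (0), one bond to C (0), one bond to F (+1), one bond to H (-1).
Oxidation state = 0 + 0 + 1 − 1 = 0.

0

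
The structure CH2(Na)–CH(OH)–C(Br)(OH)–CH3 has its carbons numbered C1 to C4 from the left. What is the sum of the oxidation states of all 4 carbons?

Assign +1 per bond to O/N/halogen, −1 per bond to H or an electropositive element, and 0 per bond to carbon. Tallying each carbon:
C1: 1C, 2H, 1Na → 0 − 2 − 1 = -3
C2: 2C, 1H, 1O → 0 − 1 + 1 = 0
C3: 2C, 1O, 1Br → 0 + 1 + 1 = +2
C4: 1C, 3H → 0 − 3 = -3
Sum = -3 + 0 + 2 − 3 = -4.

-4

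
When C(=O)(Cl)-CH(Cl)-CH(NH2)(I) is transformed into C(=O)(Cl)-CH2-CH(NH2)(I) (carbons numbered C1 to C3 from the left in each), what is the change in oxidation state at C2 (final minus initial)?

Before: C2 has 2 bonds to C, 1 bond to H, 1 bond to Cl → oxidation state 0.
After: C2 has 2 bonds to C, 2 bonds to H → oxidation state -2.
Δ = -2 − (0) = -2, so this is a reduction at C2.

-2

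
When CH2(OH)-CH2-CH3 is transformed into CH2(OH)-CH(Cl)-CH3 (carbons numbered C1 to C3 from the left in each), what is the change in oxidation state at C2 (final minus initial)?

Before: C2 has 2 bonds to C, 2 bonds to H → oxidation state -2.
After: C2 has 2 bonds to C, 1 bond to H, 1 bond to Cl → oxidation state 0.
Δ = 0 − (-2) = +2, so this is an oxidation at C2.

+2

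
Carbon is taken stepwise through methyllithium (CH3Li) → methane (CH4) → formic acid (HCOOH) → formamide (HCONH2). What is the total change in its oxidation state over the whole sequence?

+6

Carbon oxidation states along the series — methyllithium: -4, methane: -4, formic acid: +2, formamide: +2.
Net change = +2 − (-4) = +6.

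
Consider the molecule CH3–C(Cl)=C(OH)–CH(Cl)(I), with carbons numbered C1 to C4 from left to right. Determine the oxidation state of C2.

+1

Count +1 for every bond to an atom more electronegative than carbon and −1 for every bond to one less electronegative; C–C bonds are 0.
C2 has one bond to C (0), a double bond to C (2×0 = 0), one bond to Cl (+1).
Oxidation state = 0 + 0 + 1 = +1.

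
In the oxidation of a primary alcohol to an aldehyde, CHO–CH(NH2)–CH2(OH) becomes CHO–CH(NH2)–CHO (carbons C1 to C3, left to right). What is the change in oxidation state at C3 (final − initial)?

+2

Before: C3 has 1 bond to C, 2 bonds to H, 1 bond to O → oxidation state -1.
After: C3 has 1 bond to C, 1 bond to H, 2 bonds to O → oxidation state +1.
Δ = +1 − (-1) = +2, so this is an oxidation at C3.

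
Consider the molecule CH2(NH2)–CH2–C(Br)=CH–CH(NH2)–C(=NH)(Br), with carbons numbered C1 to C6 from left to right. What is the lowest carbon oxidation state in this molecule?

-2

Tallying each carbon's bonds:
C1: 1C, 2H, 1N → 0 − 2 + 1 = -1
C2: 2C, 2H → 0 − 2 = -2
C3: 3C, 1Br → 0 + 1 = +1
C4: 3C, 1H → 0 − 1 = -1
C5: 2C, 1H, 1N → 0 − 1 + 1 = 0
C6: 1C, 2N, 1Br → 0 + 2 + 1 = +3
The lowest value is -2.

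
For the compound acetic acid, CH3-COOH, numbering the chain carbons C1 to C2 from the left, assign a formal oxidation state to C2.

+3

C2 has a double bond to O (2×+1 = +2), one bond to O (+1), one bond to C (0).
Oxidation state = +2 + 1 + 0 = +3.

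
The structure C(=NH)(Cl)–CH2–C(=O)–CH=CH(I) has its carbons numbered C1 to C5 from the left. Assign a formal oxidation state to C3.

+2

C3 has one bond to C (0), one bond to C (0), a double bond to O (2×+1 = +2).
Oxidation state = 0 + 0 + 2 = +2.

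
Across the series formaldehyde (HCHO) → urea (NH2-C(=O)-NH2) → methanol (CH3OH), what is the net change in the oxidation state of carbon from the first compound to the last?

-2

Carbon oxidation states along the series — formaldehyde: 0, urea: +4, methanol: -2.
Net change = -2 − (0) = -2.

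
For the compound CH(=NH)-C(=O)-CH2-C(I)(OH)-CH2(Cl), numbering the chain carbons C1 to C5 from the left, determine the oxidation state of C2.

C2 has one bond to C (0), one bond to C (0), a double bond to O (2×+1 = +2).
Oxidation state = 0 + 0 + 2 = +2.

+2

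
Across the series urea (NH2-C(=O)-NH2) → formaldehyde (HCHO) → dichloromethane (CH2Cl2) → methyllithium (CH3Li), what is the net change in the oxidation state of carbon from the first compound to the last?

-8

Carbon oxidation states along the series — urea: +4, formaldehyde: 0, dichloromethane: 0, methyllithium: -4.
Net change = -4 − (+4) = -8.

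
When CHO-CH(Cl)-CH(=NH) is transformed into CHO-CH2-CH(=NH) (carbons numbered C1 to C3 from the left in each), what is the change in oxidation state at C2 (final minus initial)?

Before: C2 has 2 bonds to C, 1 bond to H, 1 bond to Cl → oxidation state 0.
After: C2 has 2 bonds to C, 2 bonds to H → oxidation state -2.
Δ = -2 − (0) = -2, so this is a reduction at C2.

-2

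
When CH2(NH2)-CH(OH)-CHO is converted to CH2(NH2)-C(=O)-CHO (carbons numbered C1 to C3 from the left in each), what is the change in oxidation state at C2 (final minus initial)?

+2

Before: C2 has 2 bonds to C, 1 bond to H, 1 bond to O → oxidation state 0.
After: C2 has 2 bonds to C, 2 bonds to O → oxidation state +2.
Δ = +2 − (0) = +2, so this is an oxidation at C2.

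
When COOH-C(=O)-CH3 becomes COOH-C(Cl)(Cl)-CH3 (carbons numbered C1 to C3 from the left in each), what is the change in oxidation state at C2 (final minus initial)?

0

Before: C2 has 2 bonds to C, 2 bonds to O → oxidation state +2.
After: C2 has 2 bonds to C, 2 bonds to Cl → oxidation state +2.
Δ = +2 − (+2) = 0, so no net redox change at C2.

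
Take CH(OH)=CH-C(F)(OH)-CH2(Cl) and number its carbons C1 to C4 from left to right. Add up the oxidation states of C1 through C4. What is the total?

0

Each bond to a more electronegative atom (O, N, halogen) counts +1, each bond to a less electronegative atom (H, metal, B, Si) counts −1, and each C–C bond counts 0. Tallying each carbon:
C1: 2C, 1H, 1O → 0 − 1 + 1 = 0
C2: 3C, 1H → 0 − 1 = -1
C3: 2C, 1O, 1F → 0 + 1 + 1 = +2
C4: 1C, 2H, 1Cl → 0 − 2 + 1 = -1
Sum = 0 − 1 + 2 − 1 = 0.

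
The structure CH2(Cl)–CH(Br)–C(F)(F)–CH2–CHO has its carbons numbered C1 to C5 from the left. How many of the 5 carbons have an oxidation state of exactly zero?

1

Count +1 for every bond to an atom more electronegative than carbon and −1 for every bond to one less electronegative; C–C bonds are 0. Tallying each carbon:
C1: 1C, 2H, 1Cl → 0 − 2 + 1 = -1
C2: 2C, 1H, 1Br → 0 − 1 + 1 = 0
C3: 2C, 2F → 0 + 2 = +2
C4: 2C, 2H → 0 − 2 = -2
C5: 1C, 1H, 2O → 0 − 1 + 2 = +1
1 carbon (C2) meets the condition.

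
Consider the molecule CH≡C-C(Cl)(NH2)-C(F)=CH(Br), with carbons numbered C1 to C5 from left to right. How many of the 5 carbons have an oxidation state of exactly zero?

Tallying each carbon's bonds:
C1: 3C, 1H → 0 − 1 = -1
C2: 4C → 0 = 0
C3: 2C, 1N, 1Cl → 0 + 1 + 1 = +2
C4: 3C, 1F → 0 + 1 = +1
C5: 2C, 1H, 1Br → 0 − 1 + 1 = 0
2 carbons (C2, C5) meet the condition.

2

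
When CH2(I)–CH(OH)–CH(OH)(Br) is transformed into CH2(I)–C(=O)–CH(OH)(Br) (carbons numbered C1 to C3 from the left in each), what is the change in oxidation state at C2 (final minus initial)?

Before: C2 has 2 bonds to C, 1 bond to H, 1 bond to O → oxidation state 0.
After: C2 has 2 bonds to C, 2 bonds to O → oxidation state +2.
Δ = +2 − (0) = +2, so this is an oxidation at C2.

+2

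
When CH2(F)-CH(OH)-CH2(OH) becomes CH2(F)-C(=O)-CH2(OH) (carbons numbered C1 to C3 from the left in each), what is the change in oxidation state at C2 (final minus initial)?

Before: C2 has 2 bonds to C, 1 bond to H, 1 bond to O → oxidation state 0.
After: C2 has 2 bonds to C, 2 bonds to O → oxidation state +2.
Δ = +2 − (0) = +2, so this is an oxidation at C2.

+2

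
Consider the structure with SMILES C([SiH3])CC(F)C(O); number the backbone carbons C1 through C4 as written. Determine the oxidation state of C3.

0

Each bond to a more electronegative atom (O, N, halogen) counts +1, each bond to a less electronegative atom (H, metal, B, Si) counts −1, and each C–C bond counts 0.
C3 has one bond to C (0), one bond to C (0), one bond to H (-1), one bond to F (+1).
Oxidation state = 0 + 0 − 1 + 1 = 0.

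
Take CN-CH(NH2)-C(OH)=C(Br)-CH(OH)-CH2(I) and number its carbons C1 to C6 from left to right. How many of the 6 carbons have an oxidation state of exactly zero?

Assign +1 per bond to O/N/halogen, −1 per bond to H or an electropositive element, and 0 per bond to carbon. Tallying each carbon:
C1: 1C, 3N → 0 + 3 = +3
C2: 2C, 1H, 1N → 0 − 1 + 1 = 0
C3: 3C, 1O → 0 + 1 = +1
C4: 3C, 1Br → 0 + 1 = +1
C5: 2C, 1H, 1O → 0 − 1 + 1 = 0
C6: 1C, 2H, 1I → 0 − 2 + 1 = -1
2 carbons (C2, C5) meet the condition.

2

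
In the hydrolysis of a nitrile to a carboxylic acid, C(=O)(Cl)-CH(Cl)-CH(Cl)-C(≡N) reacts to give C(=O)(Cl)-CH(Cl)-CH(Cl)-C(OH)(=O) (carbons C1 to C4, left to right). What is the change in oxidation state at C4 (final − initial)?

0

Before: C4 has 1 bond to C, 3 bonds to N → oxidation state +3.
After: C4 has 1 bond to C, 3 bonds to O → oxidation state +3.
Δ = +3 − (+3) = 0, so no net redox change at C4.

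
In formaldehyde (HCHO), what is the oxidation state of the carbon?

0

Assign +1 per bond to O/N/halogen, −1 per bond to H or an electropositive element, and 0 per bond to carbon.
The carbon has one bond to H (-1), one bond to H (-1), a double bond to O (2×+1 = +2).
Oxidation state = -1 − 1 + 2 = 0.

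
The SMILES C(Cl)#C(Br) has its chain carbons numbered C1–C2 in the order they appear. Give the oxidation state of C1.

+1

Count +1 for every bond to an atom more electronegative than carbon and −1 for every bond to one less electronegative; C–C bonds are 0.
C1 has a triple bond to C (3×0 = 0), one bond to Cl (+1).
Oxidation state = 0 + 1 = +1.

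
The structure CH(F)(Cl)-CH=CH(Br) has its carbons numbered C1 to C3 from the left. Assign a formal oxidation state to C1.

C1 has one bond to C (0), one bond to H (-1), one bond to F (+1), one bond to Cl (+1).
Oxidation state = 0 − 1 + 1 + 1 = +1.

+1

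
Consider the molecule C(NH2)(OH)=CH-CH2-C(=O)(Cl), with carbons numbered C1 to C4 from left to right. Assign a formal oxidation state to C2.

-1

C2 has a double bond to C (2×0 = 0), one bond to C (0), one bond to H (-1).
Oxidation state = 0 + 0 − 1 = -1.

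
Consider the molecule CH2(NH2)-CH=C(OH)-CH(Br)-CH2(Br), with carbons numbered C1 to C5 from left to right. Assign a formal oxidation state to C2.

-1

Each bond to a more electronegative atom (O, N, halogen) counts +1, each bond to a less electronegative atom (H, metal, B, Si) counts −1, and each C–C bond counts 0.
C2 has one bond to C (0), a double bond to C (2×0 = 0), one bond to H (-1).
Oxidation state = 0 + 0 − 1 = -1.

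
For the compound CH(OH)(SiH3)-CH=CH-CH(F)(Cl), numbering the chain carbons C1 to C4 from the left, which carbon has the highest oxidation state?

Tallying each carbon's bonds:
C1: 1C, 1H, 1O, 1Si → 0 − 1 + 1 − 1 = -1
C2: 3C, 1H → 0 − 1 = -1
C3: 3C, 1H → 0 − 1 = -1
C4: 1C, 1H, 1F, 1Cl → 0 − 1 + 1 + 1 = +1
The most oxidised carbon is C4 at +1.

C4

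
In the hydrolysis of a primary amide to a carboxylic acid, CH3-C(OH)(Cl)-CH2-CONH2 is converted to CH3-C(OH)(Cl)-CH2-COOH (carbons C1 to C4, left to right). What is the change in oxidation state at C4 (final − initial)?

Before: C4 has 1 bond to C, 2 bonds to O, 1 bond to N → oxidation state +3.
After: C4 has 1 bond to C, 3 bonds to O → oxidation state +3.
Δ = +3 − (+3) = 0, so no net redox change at C4.

0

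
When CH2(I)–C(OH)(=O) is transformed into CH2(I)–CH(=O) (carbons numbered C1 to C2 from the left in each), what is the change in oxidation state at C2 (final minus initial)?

-2

Before: C2 has 1 bond to C, 3 bonds to O → oxidation state +3.
After: C2 has 1 bond to C, 1 bond to H, 2 bonds to O → oxidation state +1.
Δ = +1 − (+3) = -2, so this is a reduction at C2.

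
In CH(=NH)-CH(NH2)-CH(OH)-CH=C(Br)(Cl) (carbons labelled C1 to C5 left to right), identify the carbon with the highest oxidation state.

Assign +1 per bond to O/N/halogen, −1 per bond to H or an electropositive element, and 0 per bond to carbon. Tallying each carbon:
C1: 1C, 1H, 2N → 0 − 1 + 2 = +1
C2: 2C, 1H, 1N → 0 − 1 + 1 = 0
C3: 2C, 1H, 1O → 0 − 1 + 1 = 0
C4: 3C, 1H → 0 − 1 = -1
C5: 2C, 1Cl, 1Br → 0 + 1 + 1 = +2
The most oxidised carbon is C5 at +2.

C5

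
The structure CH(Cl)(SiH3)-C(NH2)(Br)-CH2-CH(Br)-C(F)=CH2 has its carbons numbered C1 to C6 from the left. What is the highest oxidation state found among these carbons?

+2

Assign +1 per bond to O/N/halogen, −1 per bond to H or an electropositive element, and 0 per bond to carbon. Tallying each carbon:
C1: 1C, 1H, 1Cl, 1Si → 0 − 1 + 1 − 1 = -1
C2: 2C, 1N, 1Br → 0 + 1 + 1 = +2
C3: 2C, 2H → 0 − 2 = -2
C4: 2C, 1H, 1Br → 0 − 1 + 1 = 0
C5: 3C, 1F → 0 + 1 = +1
C6: 2C, 2H → 0 − 2 = -2
The highest value is +2.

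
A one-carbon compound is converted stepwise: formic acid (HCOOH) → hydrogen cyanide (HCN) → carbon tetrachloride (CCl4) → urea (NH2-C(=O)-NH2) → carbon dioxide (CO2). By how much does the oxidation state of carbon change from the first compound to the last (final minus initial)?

Carbon oxidation states along the series — formic acid: +2, hydrogen cyanide: +2, carbon tetrachloride: +4, urea: +4, carbon dioxide: +4.
Net change = +4 − (+2) = +2.

+2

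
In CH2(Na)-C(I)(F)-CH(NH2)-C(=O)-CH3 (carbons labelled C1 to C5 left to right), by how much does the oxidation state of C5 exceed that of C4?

-5

C5: 1C, 3H → 0 − 3 = -3
C4: 2C, 2O → 0 + 2 = +2
Difference: -3 − (+2) = -5.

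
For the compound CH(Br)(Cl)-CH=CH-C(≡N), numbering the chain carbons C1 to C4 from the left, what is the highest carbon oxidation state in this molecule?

Tallying each carbon's bonds:
C1: 1C, 1H, 1Cl, 1Br → 0 − 1 + 1 + 1 = +1
C2: 3C, 1H → 0 − 1 = -1
C3: 3C, 1H → 0 − 1 = -1
C4: 1C, 3N → 0 + 3 = +3
The highest value is +3.

+3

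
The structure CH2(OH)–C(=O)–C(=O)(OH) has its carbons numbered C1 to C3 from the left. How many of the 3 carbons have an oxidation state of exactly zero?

Tallying each carbon's bonds:
C1: 1C, 2H, 1O → 0 − 2 + 1 = -1
C2: 2C, 2O → 0 + 2 = +2
C3: 1C, 3O → 0 + 3 = +3
0 carbons meet the condition.

0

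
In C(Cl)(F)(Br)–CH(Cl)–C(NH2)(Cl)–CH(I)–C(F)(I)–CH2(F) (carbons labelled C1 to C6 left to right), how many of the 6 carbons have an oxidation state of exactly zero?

Each bond to a more electronegative atom (O, N, halogen) counts +1, each bond to a less electronegative atom (H, metal, B, Si) counts −1, and each C–C bond counts 0. Tallying each carbon:
C1: 1C, 1F, 1Cl, 1Br → 0 + 1 + 1 + 1 = +3
C2: 2C, 1H, 1Cl → 0 − 1 + 1 = 0
C3: 2C, 1N, 1Cl → 0 + 1 + 1 = +2
C4: 2C, 1H, 1I → 0 − 1 + 1 = 0
C5: 2C, 1F, 1I → 0 + 1 + 1 = +2
C6: 1C, 2H, 1F → 0 − 2 + 1 = -1
2 carbons (C2, C4) meet the condition.

2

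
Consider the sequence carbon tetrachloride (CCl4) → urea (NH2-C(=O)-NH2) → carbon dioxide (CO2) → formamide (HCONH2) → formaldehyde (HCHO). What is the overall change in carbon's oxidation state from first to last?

Carbon oxidation states along the series — carbon tetrachloride: +4, urea: +4, carbon dioxide: +4, formamide: +2, formaldehyde: 0.
Net change = 0 − (+4) = -4.

-4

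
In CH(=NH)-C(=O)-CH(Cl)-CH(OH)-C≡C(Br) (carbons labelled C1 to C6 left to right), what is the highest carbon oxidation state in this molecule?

Tallying each carbon's bonds:
C1: 1C, 1H, 2N → 0 − 1 + 2 = +1
C2: 2C, 2O → 0 + 2 = +2
C3: 2C, 1H, 1Cl → 0 − 1 + 1 = 0
C4: 2C, 1H, 1O → 0 − 1 + 1 = 0
C5: 4C → 0 = 0
C6: 3C, 1Br → 0 + 1 = +1
The highest value is +2.

+2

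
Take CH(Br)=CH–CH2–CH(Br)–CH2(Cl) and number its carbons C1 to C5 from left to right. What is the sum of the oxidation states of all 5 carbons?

-4

Tallying each carbon's bonds:
C1: 2C, 1H, 1Br → 0 − 1 + 1 = 0
C2: 3C, 1H → 0 − 1 = -1
C3: 2C, 2H → 0 − 2 = -2
C4: 2C, 1H, 1Br → 0 − 1 + 1 = 0
C5: 1C, 2H, 1Cl → 0 − 2 + 1 = -1
Sum = 0 − 1 − 2 + 0 − 1 = -4.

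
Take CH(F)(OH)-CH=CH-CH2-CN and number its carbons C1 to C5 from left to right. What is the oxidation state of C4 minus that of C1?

C4: 2C, 2H → 0 − 2 = -2
C1: 1C, 1H, 1O, 1F → 0 − 1 + 1 + 1 = +1
Difference: -2 − (+1) = -3.

-3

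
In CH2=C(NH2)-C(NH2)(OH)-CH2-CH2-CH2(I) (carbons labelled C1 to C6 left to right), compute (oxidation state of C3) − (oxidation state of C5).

C3: 2C, 1O, 1N → 0 + 1 + 1 = +2
C5: 2C, 2H → 0 − 2 = -2
Difference: +2 − (-2) = +4.

+4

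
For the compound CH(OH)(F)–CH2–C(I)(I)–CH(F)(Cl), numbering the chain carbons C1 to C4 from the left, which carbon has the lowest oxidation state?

C2

Bonds to more-electronegative neighbours contribute +1 each, bonds to H or metals contribute −1 each, and C–C bonds contribute 0. Tallying each carbon:
C1: 1C, 1H, 1O, 1F → 0 − 1 + 1 + 1 = +1
C2: 2C, 2H → 0 − 2 = -2
C3: 2C, 2I → 0 + 2 = +2
C4: 1C, 1H, 1F, 1Cl → 0 − 1 + 1 + 1 = +1
The most reduced carbon is C2 at -2.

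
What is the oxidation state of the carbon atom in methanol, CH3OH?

-2

The carbon has one bond to H (-1), one bond to H (-1), one bond to H (-1), one bond to O (+1).
Oxidation state = -1 − 1 − 1 + 1 = -2.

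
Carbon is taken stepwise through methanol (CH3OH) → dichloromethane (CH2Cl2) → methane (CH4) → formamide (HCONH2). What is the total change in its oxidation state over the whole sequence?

+4

Carbon oxidation states along the series — methanol: -2, dichloromethane: 0, methane: -4, formamide: +2.
Net change = +2 − (-2) = +4.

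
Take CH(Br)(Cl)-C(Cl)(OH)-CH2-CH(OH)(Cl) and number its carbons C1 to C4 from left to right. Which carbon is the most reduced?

C3

Bonds to more-electronegative neighbours contribute +1 each, bonds to H or metals contribute −1 each, and C–C bonds contribute 0. Tallying each carbon:
C1: 1C, 1H, 1Cl, 1Br → 0 − 1 + 1 + 1 = +1
C2: 2C, 1O, 1Cl → 0 + 1 + 1 = +2
C3: 2C, 2H → 0 − 2 = -2
C4: 1C, 1H, 1O, 1Cl → 0 − 1 + 1 + 1 = +1
The most reduced carbon is C3 at -2.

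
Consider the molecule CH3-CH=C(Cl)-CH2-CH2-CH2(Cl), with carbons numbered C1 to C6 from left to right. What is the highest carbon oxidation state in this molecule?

+1

Tallying each carbon's bonds:
C1: 1C, 3H → 0 − 3 = -3
C2: 3C, 1H → 0 − 1 = -1
C3: 3C, 1Cl → 0 + 1 = +1
C4: 2C, 2H → 0 − 2 = -2
C5: 2C, 2H → 0 − 2 = -2
C6: 1C, 2H, 1Cl → 0 − 2 + 1 = -1
The highest value is +1.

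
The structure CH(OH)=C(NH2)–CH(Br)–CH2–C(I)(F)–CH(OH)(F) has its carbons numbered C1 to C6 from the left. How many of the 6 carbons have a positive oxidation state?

Tallying each carbon's bonds:
C1: 2C, 1H, 1O → 0 − 1 + 1 = 0
C2: 3C, 1N → 0 + 1 = +1
C3: 2C, 1H, 1Br → 0 − 1 + 1 = 0
C4: 2C, 2H → 0 − 2 = -2
C5: 2C, 1F, 1I → 0 + 1 + 1 = +2
C6: 1C, 1H, 1O, 1F → 0 − 1 + 1 + 1 = +1
3 carbons (C2, C5, C6) meet the condition.

3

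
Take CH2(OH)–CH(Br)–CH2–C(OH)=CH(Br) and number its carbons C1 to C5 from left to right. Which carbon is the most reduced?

Tallying each carbon's bonds:
C1: 1C, 2H, 1O → 0 − 2 + 1 = -1
C2: 2C, 1H, 1Br → 0 − 1 + 1 = 0
C3: 2C, 2H → 0 − 2 = -2
C4: 3C, 1O → 0 + 1 = +1
C5: 2C, 1H, 1Br → 0 − 1 + 1 = 0
The most reduced carbon is C3 at -2.

C3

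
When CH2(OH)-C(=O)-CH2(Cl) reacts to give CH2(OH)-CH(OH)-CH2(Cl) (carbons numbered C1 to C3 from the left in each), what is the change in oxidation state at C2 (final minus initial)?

-2

Before: C2 has 2 bonds to C, 2 bonds to O → oxidation state +2.
After: C2 has 2 bonds to C, 1 bond to H, 1 bond to O → oxidation state 0.
Δ = 0 − (+2) = -2, so this is a reduction at C2.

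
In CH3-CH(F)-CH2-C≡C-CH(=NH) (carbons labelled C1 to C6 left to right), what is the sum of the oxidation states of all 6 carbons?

Each bond to a more electronegative atom (O, N, halogen) counts +1, each bond to a less electronegative atom (H, metal, B, Si) counts −1, and each C–C bond counts 0. Tallying each carbon:
C1: 1C, 3H → 0 − 3 = -3
C2: 2C, 1H, 1F → 0 − 1 + 1 = 0
C3: 2C, 2H → 0 − 2 = -2
C4: 4C → 0 = 0
C5: 4C → 0 = 0
C6: 1C, 1H, 2N → 0 − 1 + 2 = +1
Sum = -3 + 0 − 2 + 0 + 0 + 1 = -4.

-4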